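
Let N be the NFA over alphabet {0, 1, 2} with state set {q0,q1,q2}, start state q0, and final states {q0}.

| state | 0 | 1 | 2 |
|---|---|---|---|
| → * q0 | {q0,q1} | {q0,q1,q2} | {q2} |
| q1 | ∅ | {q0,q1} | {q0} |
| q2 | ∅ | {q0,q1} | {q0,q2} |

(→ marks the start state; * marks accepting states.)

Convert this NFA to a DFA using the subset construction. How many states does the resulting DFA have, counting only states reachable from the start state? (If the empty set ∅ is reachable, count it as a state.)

6

Start state of the DFA: {q0}.
{q0} --0--> {q0,q1}  [new]
{q0} --1--> {q0,q1,q2}  [new]
{q0} --2--> {q2}  [new]
{q0,q1} --0--> {q0,q1}  [seen]
{q0,q1} --1--> {q0,q1,q2}  [seen]
{q0,q1} --2--> {q0,q2}  [new]
{q0,q1,q2} --0--> {q0,q1}  [seen]
{q0,q1,q2} --1--> {q0,q1,q2}  [seen]
{q0,q1,q2} --2--> {q0,q2}  [seen]
{q2} --0--> ∅  [new]
{q2} --1--> {q0,q1}  [seen]
{q2} --2--> {q0,q2}  [seen]
{q0,q2} --0--> {q0,q1}  [seen]
{q0,q2} --1--> {q0,q1,q2}  [seen]
{q0,q2} --2--> {q0,q2}  [seen]
∅ --0--> ∅  [seen]
∅ --1--> ∅  [seen]
∅ --2--> ∅  [seen]
Reachable DFA states: {q0}, {q0,q1}, {q0,q1,q2}, {q2}, {q0,q2}, ∅.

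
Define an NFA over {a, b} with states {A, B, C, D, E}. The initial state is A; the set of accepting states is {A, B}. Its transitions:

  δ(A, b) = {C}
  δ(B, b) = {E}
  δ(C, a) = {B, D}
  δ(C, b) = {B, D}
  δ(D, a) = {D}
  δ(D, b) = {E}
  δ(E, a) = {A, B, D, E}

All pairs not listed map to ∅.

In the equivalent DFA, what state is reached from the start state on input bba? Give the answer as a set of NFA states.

{D}

Start: {A}.
δ(A,b) = {C}.
Union: {C}.
After b: {C}.
δ(C,b) = {B, D}.
Union: {B, D}.
After b: {B, D}.
δ(B,a) = ∅; δ(D,a) = {D}.
Union: {D}.
After a: {D}.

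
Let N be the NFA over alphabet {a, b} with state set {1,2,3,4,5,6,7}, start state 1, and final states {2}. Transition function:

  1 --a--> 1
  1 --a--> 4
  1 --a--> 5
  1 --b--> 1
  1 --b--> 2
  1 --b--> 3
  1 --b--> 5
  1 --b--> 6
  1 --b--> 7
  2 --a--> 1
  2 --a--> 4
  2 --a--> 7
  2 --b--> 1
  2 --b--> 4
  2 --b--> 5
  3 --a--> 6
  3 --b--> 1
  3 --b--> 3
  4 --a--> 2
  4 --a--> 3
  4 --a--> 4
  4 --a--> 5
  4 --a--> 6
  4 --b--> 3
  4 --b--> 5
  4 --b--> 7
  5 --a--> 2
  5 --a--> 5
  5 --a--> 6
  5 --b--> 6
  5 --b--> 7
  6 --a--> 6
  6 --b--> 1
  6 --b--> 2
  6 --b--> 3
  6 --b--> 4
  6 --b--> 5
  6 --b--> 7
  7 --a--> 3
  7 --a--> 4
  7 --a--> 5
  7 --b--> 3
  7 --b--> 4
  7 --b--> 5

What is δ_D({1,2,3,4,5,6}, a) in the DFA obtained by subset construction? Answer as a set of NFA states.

{1,2,3,4,5,6,7}

δ(1,a) = {1,4,5}; δ(2,a) = {1,4,7}; δ(3,a) = {6}; δ(4,a) = {2,3,4,5,6}; δ(5,a) = {2,5,6}; δ(6,a) = {6}.
Union: {1,2,3,4,5,6,7}.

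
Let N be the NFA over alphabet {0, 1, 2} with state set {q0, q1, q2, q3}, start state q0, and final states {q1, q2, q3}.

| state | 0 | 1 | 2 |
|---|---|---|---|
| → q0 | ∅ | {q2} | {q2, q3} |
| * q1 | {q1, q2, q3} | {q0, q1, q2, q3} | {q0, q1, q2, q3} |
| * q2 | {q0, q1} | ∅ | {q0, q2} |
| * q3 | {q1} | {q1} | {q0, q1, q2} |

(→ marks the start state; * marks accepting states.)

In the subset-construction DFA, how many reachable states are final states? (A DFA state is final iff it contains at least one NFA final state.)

10

Start state of the DFA: {q0}.
{q0} --0--> ∅  [new]
{q0} --1--> {q2}  [new]
{q0} --2--> {q2, q3}  [new]
∅ --0--> ∅  [seen]
∅ --1--> ∅  [seen]
∅ --2--> ∅  [seen]
{q2} --0--> {q0, q1}  [new]
{q2} --1--> ∅  [seen]
{q2} --2--> {q0, q2}  [new]
{q2, q3} --0--> {q0, q1}  [seen]
{q2, q3} --1--> {q1}  [new]
{q2, q3} --2--> {q0, q1, q2}  [new]
{q0, q1} --0--> {q1, q2, q3}  [new]
{q0, q1} --1--> {q0, q1, q2, q3}  [new]
{q0, q1} --2--> {q0, q1, q2, q3}  [seen]
{q0, q2} --0--> {q0, q1}  [seen]
{q0, q2} --1--> {q2}  [seen]
{q0, q2} --2--> {q0, q2, q3}  [new]
{q1} --0--> {q1, q2, q3}  [seen]
{q1} --1--> {q0, q1, q2, q3}  [seen]
{q1} --2--> {q0, q1, q2, q3}  [seen]
{q0, q1, q2} --0--> {q0, q1, q2, q3}  [seen]
{q0, q1, q2} --1--> {q0, q1, q2, q3}  [seen]
{q0, q1, q2} --2--> {q0, q1, q2, q3}  [seen]
{q1, q2, q3} --0--> {q0, q1, q2, q3}  [seen]
{q1, q2, q3} --1--> {q0, q1, q2, q3}  [seen]
{q1, q2, q3} --2--> {q0, q1, q2, q3}  [seen]
{q0, q1, q2, q3} --0--> {q0, q1, q2, q3}  [seen]
{q0, q1, q2, q3} --1--> {q0, q1, q2, q3}  [seen]
{q0, q1, q2, q3} --2--> {q0, q1, q2, q3}  [seen]
{q0, q2, q3} --0--> {q0, q1}  [seen]
{q0, q2, q3} --1--> {q1, q2}  [new]
{q0, q2, q3} --2--> {q0, q1, q2, q3}  [seen]
{q1, q2} --0--> {q0, q1, q2, q3}  [seen]
{q1, q2} --1--> {q0, q1, q2, q3}  [seen]
{q1, q2} --2--> {q0, q1, q2, q3}  [seen]
Reachable DFA states: {q0}, ∅, {q2}, {q2, q3}, {q0, q1}, {q0, q2}, {q1}, {q0, q1, q2}, {q1, q2, q3}, {q0, q1, q2, q3}, {q0, q2, q3}, {q1, q2}.
Accepting DFA states (contain an NFA accepting state): {q2}, {q2, q3}, {q0, q1}, {q0, q2}, {q1}, {q0, q1, q2}, {q1, q2, q3}, {q0, q1, q2, q3}, {q0, q2, q3}, {q1, q2}.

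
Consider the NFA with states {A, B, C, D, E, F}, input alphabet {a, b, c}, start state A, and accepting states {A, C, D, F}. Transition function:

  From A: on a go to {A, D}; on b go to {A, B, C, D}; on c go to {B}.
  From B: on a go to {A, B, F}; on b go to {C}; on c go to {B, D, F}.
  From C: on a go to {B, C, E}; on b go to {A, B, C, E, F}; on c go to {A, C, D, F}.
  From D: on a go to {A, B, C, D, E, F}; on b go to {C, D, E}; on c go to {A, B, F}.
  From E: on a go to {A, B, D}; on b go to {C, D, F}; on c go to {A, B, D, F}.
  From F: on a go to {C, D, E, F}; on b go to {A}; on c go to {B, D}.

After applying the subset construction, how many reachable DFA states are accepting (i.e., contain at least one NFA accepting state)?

14

Start state of the DFA: {A}.
{A} --a--> {A, D}  [new]
{A} --b--> {A, B, C, D}  [new]
{A} --c--> {B}  [new]
{A, D} --a--> {A, B, C, D, E, F}  [new]
{A, D} --b--> {A, B, C, D, E}  [new]
{A, D} --c--> {A, B, F}  [new]
{A, B, C, D} --a--> {A, B, C, D, E, F}  [seen]
{A, B, C, D} --b--> {A, B, C, D, E, F}  [seen]
{A, B, C, D} --c--> {A, B, C, D, F}  [new]
{B} --a--> {A, B, F}  [seen]
{B} --b--> {C}  [new]
{B} --c--> {B, D, F}  [new]
{A, B, C, D, E, F} --a--> {A, B, C, D, E, F}  [seen]
{A, B, C, D, E, F} --b--> {A, B, C, D, E, F}  [seen]
{A, B, C, D, E, F} --c--> {A, B, C, D, F}  [seen]
{A, B, C, D, E} --a--> {A, B, C, D, E, F}  [seen]
{A, B, C, D, E} --b--> {A, B, C, D, E, F}  [seen]
{A, B, C, D, E} --c--> {A, B, C, D, F}  [seen]
{A, B, F} --a--> {A, B, C, D, E, F}  [seen]
{A, B, F} --b--> {A, B, C, D}  [seen]
{A, B, F} --c--> {B, D, F}  [seen]
{A, B, C, D, F} --a--> {A, B, C, D, E, F}  [seen]
{A, B, C, D, F} --b--> {A, B, C, D, E, F}  [seen]
{A, B, C, D, F} --c--> {A, B, C, D, F}  [seen]
{C} --a--> {B, C, E}  [new]
{C} --b--> {A, B, C, E, F}  [new]
{C} --c--> {A, C, D, F}  [new]
{B, D, F} --a--> {A, B, C, D, E, F}  [seen]
{B, D, F} --b--> {A, C, D, E}  [new]
{B, D, F} --c--> {A, B, D, F}  [new]
{B, C, E} --a--> {A, B, C, D, E, F}  [seen]
{B, C, E} --b--> {A, B, C, D, E, F}  [seen]
{B, C, E} --c--> {A, B, C, D, F}  [seen]
{A, B, C, E, F} --a--> {A, B, C, D, E, F}  [seen]
{A, B, C, E, F} --b--> {A, B, C, D, E, F}  [seen]
{A, B, C, E, F} --c--> {A, B, C, D, F}  [seen]
{A, C, D, F} --a--> {A, B, C, D, E, F}  [seen]
{A, C, D, F} --b--> {A, B, C, D, E, F}  [seen]
{A, C, D, F} --c--> {A, B, C, D, F}  [seen]
{A, C, D, E} --a--> {A, B, C, D, E, F}  [seen]
{A, C, D, E} --b--> {A, B, C, D, E, F}  [seen]
{A, C, D, E} --c--> {A, B, C, D, F}  [seen]
{A, B, D, F} --a--> {A, B, C, D, E, F}  [seen]
{A, B, D, F} --b--> {A, B, C, D, E}  [seen]
{A, B, D, F} --c--> {A, B, D, F}  [seen]
Reachable DFA states: {A}, {A, D}, {A, B, C, D}, {B}, {A, B, C, D, E, F}, {A, B, C, D, E}, {A, B, F}, {A, B, C, D, F}, {C}, {B, D, F}, {B, C, E}, {A, B, C, E, F}, {A, C, D, F}, {A, C, D, E}, {A, B, D, F}.
Accepting DFA states (contain an NFA accepting state): {A}, {A, D}, {A, B, C, D}, {A, B, C, D, E, F}, {A, B, C, D, E}, {A, B, F}, {A, B, C, D, F}, {C}, {B, D, F}, {B, C, E}, {A, B, C, E, F}, {A, C, D, F}, {A, C, D, E}, {A, B, D, F}.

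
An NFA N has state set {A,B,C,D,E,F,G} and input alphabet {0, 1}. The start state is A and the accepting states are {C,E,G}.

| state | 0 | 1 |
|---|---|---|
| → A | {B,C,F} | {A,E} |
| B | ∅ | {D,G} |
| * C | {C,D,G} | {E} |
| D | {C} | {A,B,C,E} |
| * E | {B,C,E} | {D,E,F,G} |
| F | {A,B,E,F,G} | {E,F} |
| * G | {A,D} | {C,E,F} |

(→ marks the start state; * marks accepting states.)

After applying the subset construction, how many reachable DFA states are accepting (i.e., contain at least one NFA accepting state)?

Start state of the DFA: {A}.
{A} --0--> {B,C,F}  [new]
{A} --1--> {A,E}  [new]
{B,C,F} --0--> {A,B,C,D,E,F,G}  [new]
{B,C,F} --1--> {D,E,F,G}  [new]
{A,E} --0--> {B,C,E,F}  [new]
{A,E} --1--> {A,D,E,F,G}  [new]
{A,B,C,D,E,F,G} --0--> {A,B,C,D,E,F,G}  [seen]
{A,B,C,D,E,F,G} --1--> {A,B,C,D,E,F,G}  [seen]
{D,E,F,G} --0--> {A,B,C,D,E,F,G}  [seen]
{D,E,F,G} --1--> {A,B,C,D,E,F,G}  [seen]
{B,C,E,F} --0--> {A,B,C,D,E,F,G}  [seen]
{B,C,E,F} --1--> {D,E,F,G}  [seen]
{A,D,E,F,G} --0--> {A,B,C,D,E,F,G}  [seen]
{A,D,E,F,G} --1--> {A,B,C,D,E,F,G}  [seen]
Reachable DFA states: {A}, {B,C,F}, {A,E}, {A,B,C,D,E,F,G}, {D,E,F,G}, {B,C,E,F}, {A,D,E,F,G}.
Accepting DFA states (contain an NFA accepting state): {B,C,F}, {A,E}, {A,B,C,D,E,F,G}, {D,E,F,G}, {B,C,E,F}, {A,D,E,F,G}.

6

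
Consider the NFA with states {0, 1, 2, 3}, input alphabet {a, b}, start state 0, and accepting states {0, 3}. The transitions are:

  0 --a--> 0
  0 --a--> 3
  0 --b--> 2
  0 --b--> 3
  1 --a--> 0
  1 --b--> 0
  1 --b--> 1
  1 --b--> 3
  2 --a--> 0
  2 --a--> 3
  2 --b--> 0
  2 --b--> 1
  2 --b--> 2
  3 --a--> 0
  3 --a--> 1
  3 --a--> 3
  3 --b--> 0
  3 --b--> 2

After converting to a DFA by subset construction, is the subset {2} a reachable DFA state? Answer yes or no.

Start state of the DFA: {0}.
{0} --a--> {0, 3}  [new]
{0} --b--> {2, 3}  [new]
{0, 3} --a--> {0, 1, 3}  [new]
{0, 3} --b--> {0, 2, 3}  [new]
{2, 3} --a--> {0, 1, 3}  [seen]
{2, 3} --b--> {0, 1, 2}  [new]
{0, 1, 3} --a--> {0, 1, 3}  [seen]
{0, 1, 3} --b--> {0, 1, 2, 3}  [new]
{0, 2, 3} --a--> {0, 1, 3}  [seen]
{0, 2, 3} --b--> {0, 1, 2, 3}  [seen]
{0, 1, 2} --a--> {0, 3}  [seen]
{0, 1, 2} --b--> {0, 1, 2, 3}  [seen]
{0, 1, 2, 3} --a--> {0, 1, 3}  [seen]
{0, 1, 2, 3} --b--> {0, 1, 2, 3}  [seen]
Reachable DFA states: {0}, {0, 3}, {2, 3}, {0, 1, 3}, {0, 2, 3}, {0, 1, 2}, {0, 1, 2, 3}.
{2} is not among them.

no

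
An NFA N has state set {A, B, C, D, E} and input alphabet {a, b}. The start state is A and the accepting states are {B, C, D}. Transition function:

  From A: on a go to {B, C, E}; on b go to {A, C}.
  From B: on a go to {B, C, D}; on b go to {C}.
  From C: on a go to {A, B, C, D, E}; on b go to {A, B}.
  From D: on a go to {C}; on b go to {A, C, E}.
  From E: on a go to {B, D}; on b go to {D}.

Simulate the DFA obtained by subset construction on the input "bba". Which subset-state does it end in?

Start: {A}.
δ(A,b) = {A, C}.
Union: {A, C}.
After b: {A, C}.
δ(A,b) = {A, C}; δ(C,b) = {A, B}.
Union: {A, B, C}.
After b: {A, B, C}.
δ(A,a) = {B, C, E}; δ(B,a) = {B, C, D}; δ(C,a) = {A, B, C, D, E}.
Union: {A, B, C, D, E}.
After a: {A, B, C, D, E}.

{A, B, C, D, E}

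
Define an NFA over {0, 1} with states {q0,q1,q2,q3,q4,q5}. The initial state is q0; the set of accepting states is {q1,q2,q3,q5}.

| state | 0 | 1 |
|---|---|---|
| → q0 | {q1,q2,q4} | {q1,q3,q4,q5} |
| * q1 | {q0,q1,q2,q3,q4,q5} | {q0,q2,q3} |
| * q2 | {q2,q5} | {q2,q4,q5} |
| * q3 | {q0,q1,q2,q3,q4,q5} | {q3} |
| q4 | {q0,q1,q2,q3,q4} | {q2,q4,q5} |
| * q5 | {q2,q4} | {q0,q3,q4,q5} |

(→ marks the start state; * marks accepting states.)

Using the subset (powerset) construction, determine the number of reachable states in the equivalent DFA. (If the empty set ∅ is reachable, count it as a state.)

5

Start state of the DFA: {q0}.
{q0} --0--> {q1,q2,q4}  [new]
{q0} --1--> {q1,q3,q4,q5}  [new]
{q1,q2,q4} --0--> {q0,q1,q2,q3,q4,q5}  [new]
{q1,q2,q4} --1--> {q0,q2,q3,q4,q5}  [new]
{q1,q3,q4,q5} --0--> {q0,q1,q2,q3,q4,q5}  [seen]
{q1,q3,q4,q5} --1--> {q0,q2,q3,q4,q5}  [seen]
{q0,q1,q2,q3,q4,q5} --0--> {q0,q1,q2,q3,q4,q5}  [seen]
{q0,q1,q2,q3,q4,q5} --1--> {q0,q1,q2,q3,q4,q5}  [seen]
{q0,q2,q3,q4,q5} --0--> {q0,q1,q2,q3,q4,q5}  [seen]
{q0,q2,q3,q4,q5} --1--> {q0,q1,q2,q3,q4,q5}  [seen]
Reachable DFA states: {q0}, {q1,q2,q4}, {q1,q3,q4,q5}, {q0,q1,q2,q3,q4,q5}, {q0,q2,q3,q4,q5}.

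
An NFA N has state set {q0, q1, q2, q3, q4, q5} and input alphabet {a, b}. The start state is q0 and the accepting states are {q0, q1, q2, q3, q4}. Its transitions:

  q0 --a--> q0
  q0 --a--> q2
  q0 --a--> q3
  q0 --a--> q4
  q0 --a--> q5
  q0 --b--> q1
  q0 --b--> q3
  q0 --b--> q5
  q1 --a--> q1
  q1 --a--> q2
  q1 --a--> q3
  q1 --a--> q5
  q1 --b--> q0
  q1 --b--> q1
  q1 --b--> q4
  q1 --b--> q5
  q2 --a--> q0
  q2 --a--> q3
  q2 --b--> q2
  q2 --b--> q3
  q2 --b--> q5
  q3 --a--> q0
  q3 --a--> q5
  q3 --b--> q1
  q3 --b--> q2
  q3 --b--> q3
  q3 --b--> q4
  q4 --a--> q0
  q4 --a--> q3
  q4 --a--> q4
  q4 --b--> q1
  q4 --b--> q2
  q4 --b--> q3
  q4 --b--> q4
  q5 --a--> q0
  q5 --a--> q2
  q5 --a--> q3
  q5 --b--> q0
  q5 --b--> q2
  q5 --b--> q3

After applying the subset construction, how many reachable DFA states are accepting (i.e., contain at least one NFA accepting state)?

5

Start state of the DFA: {q0}.
{q0} --a--> {q0, q2, q3, q4, q5}  [new]
{q0} --b--> {q1, q3, q5}  [new]
{q0, q2, q3, q4, q5} --a--> {q0, q2, q3, q4, q5}  [seen]
{q0, q2, q3, q4, q5} --b--> {q0, q1, q2, q3, q4, q5}  [new]
{q1, q3, q5} --a--> {q0, q1, q2, q3, q5}  [new]
{q1, q3, q5} --b--> {q0, q1, q2, q3, q4, q5}  [seen]
{q0, q1, q2, q3, q4, q5} --a--> {q0, q1, q2, q3, q4, q5}  [seen]
{q0, q1, q2, q3, q4, q5} --b--> {q0, q1, q2, q3, q4, q5}  [seen]
{q0, q1, q2, q3, q5} --a--> {q0, q1, q2, q3, q4, q5}  [seen]
{q0, q1, q2, q3, q5} --b--> {q0, q1, q2, q3, q4, q5}  [seen]
Reachable DFA states: {q0}, {q0, q2, q3, q4, q5}, {q1, q3, q5}, {q0, q1, q2, q3, q4, q5}, {q0, q1, q2, q3, q5}.
Accepting DFA states (contain an NFA accepting state): {q0}, {q0, q2, q3, q4, q5}, {q1, q3, q5}, {q0, q1, q2, q3, q4, q5}, {q0, q1, q2, q3, q5}.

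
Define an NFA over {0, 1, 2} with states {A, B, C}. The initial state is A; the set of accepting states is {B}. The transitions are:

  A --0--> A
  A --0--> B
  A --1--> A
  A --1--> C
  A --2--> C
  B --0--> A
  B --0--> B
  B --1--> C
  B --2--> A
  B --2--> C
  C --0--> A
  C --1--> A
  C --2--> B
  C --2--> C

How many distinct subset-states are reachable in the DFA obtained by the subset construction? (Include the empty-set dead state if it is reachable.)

6

Start state of the DFA: {A}.
{A} --0--> {A, B}  [new]
{A} --1--> {A, C}  [new]
{A} --2--> {C}  [new]
{A, B} --0--> {A, B}  [seen]
{A, B} --1--> {A, C}  [seen]
{A, B} --2--> {A, C}  [seen]
{A, C} --0--> {A, B}  [seen]
{A, C} --1--> {A, C}  [seen]
{A, C} --2--> {B, C}  [new]
{C} --0--> {A}  [seen]
{C} --1--> {A}  [seen]
{C} --2--> {B, C}  [seen]
{B, C} --0--> {A, B}  [seen]
{B, C} --1--> {A, C}  [seen]
{B, C} --2--> {A, B, C}  [new]
{A, B, C} --0--> {A, B}  [seen]
{A, B, C} --1--> {A, C}  [seen]
{A, B, C} --2--> {A, B, C}  [seen]
Reachable DFA states: {A}, {A, B}, {A, C}, {C}, {B, C}, {A, B, C}.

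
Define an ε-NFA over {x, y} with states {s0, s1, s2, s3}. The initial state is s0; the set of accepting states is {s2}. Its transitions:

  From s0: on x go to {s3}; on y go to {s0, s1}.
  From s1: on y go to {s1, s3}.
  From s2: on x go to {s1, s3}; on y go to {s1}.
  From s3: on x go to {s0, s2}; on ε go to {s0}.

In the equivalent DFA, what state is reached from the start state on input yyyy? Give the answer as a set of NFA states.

Start: {s0}.
δ(s0,y) = {s0, s1}.
Union: {s0, s1}.
After y: {s0, s1}.
δ(s0,y) = {s0, s1}; δ(s1,y) = {s1, s3}.
Union: {s0, s1, s3}.
After y: {s0, s1, s3}.
δ(s0,y) = {s0, s1}; δ(s1,y) = {s1, s3}; δ(s3,y) = ∅.
Union: {s0, s1, s3}.
After y: {s0, s1, s3}.
δ(s0,y) = {s0, s1}; δ(s1,y) = {s1, s3}; δ(s3,y) = ∅.
Union: {s0, s1, s3}.
After y: {s0, s1, s3}.

{s0, s1, s3}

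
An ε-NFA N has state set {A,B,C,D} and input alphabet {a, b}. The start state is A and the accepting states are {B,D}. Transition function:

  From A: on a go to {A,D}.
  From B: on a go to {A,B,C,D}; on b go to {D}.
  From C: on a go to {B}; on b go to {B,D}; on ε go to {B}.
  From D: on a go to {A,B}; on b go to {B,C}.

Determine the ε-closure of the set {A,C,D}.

Begin with {A,C,D}.
C →ε {B}; add B.
ε-closure = {A,B,C,D}.

{A,B,C,D}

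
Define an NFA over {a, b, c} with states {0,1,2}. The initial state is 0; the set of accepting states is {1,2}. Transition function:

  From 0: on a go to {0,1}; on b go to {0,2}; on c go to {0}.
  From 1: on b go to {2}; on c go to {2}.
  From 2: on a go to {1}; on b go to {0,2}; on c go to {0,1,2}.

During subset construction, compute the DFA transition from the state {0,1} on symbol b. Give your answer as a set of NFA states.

{0,2}

δ(0,b) = {0,2}; δ(1,b) = {2}.
Union: {0,2}.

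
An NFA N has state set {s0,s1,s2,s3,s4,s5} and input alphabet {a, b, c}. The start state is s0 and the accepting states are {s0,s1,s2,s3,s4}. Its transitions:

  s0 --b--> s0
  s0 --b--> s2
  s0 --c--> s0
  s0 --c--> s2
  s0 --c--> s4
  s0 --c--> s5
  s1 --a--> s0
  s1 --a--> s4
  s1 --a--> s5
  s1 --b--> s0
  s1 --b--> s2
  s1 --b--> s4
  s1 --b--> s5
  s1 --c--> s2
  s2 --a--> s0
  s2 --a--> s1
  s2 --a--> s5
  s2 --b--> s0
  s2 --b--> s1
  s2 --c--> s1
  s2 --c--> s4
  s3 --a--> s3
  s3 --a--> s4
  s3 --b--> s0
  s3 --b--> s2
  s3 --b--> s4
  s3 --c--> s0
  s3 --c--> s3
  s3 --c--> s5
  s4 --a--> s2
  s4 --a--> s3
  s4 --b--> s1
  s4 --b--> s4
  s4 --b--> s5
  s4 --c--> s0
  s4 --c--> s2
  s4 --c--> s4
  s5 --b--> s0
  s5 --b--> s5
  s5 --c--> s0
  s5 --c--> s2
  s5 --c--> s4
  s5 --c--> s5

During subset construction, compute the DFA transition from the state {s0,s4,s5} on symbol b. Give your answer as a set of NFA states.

{s0,s1,s2,s4,s5}

δ(s0,b) = {s0,s2}; δ(s4,b) = {s1,s4,s5}; δ(s5,b) = {s0,s5}.
Union: {s0,s1,s2,s4,s5}.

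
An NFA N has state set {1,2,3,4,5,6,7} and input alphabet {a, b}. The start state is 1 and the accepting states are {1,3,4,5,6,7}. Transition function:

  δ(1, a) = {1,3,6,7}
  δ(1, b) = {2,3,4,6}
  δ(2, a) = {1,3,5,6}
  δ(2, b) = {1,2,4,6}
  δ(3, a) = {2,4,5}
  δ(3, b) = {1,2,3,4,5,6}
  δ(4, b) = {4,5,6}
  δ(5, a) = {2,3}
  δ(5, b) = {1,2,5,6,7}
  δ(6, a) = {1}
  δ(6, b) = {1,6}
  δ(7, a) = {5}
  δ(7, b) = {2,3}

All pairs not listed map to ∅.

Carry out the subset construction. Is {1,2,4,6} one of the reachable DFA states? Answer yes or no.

no

Start state of the DFA: {1}.
{1} --a--> {1,3,6,7}  [new]
{1} --b--> {2,3,4,6}  [new]
{1,3,6,7} --a--> {1,2,3,4,5,6,7}  [new]
{1,3,6,7} --b--> {1,2,3,4,5,6}  [new]
{2,3,4,6} --a--> {1,2,3,4,5,6}  [seen]
{2,3,4,6} --b--> {1,2,3,4,5,6}  [seen]
{1,2,3,4,5,6,7} --a--> {1,2,3,4,5,6,7}  [seen]
{1,2,3,4,5,6,7} --b--> {1,2,3,4,5,6,7}  [seen]
{1,2,3,4,5,6} --a--> {1,2,3,4,5,6,7}  [seen]
{1,2,3,4,5,6} --b--> {1,2,3,4,5,6,7}  [seen]
Reachable DFA states: {1}, {1,3,6,7}, {2,3,4,6}, {1,2,3,4,5,6,7}, {1,2,3,4,5,6}.
{1,2,4,6} is not among them.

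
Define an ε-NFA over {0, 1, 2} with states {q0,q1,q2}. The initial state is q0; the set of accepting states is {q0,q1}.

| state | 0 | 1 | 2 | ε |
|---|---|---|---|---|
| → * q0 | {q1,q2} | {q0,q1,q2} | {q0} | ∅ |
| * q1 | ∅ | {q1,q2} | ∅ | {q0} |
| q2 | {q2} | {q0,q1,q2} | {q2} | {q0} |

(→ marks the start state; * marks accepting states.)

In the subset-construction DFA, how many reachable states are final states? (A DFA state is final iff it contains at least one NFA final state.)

3

Start state of the DFA: {q0} (ε-closure of the NFA start).
{q0} --0--> {q0,q1,q2}  [new]
{q0} --1--> {q0,q1,q2}  [seen]
{q0} --2--> {q0}  [seen]
{q0,q1,q2} --0--> {q0,q1,q2}  [seen]
{q0,q1,q2} --1--> {q0,q1,q2}  [seen]
{q0,q1,q2} --2--> {q0,q2}  [new]
{q0,q2} --0--> {q0,q1,q2}  [seen]
{q0,q2} --1--> {q0,q1,q2}  [seen]
{q0,q2} --2--> {q0,q2}  [seen]
Reachable DFA states: {q0}, {q0,q1,q2}, {q0,q2}.
Accepting DFA states (contain an NFA accepting state): {q0}, {q0,q1,q2}, {q0,q2}.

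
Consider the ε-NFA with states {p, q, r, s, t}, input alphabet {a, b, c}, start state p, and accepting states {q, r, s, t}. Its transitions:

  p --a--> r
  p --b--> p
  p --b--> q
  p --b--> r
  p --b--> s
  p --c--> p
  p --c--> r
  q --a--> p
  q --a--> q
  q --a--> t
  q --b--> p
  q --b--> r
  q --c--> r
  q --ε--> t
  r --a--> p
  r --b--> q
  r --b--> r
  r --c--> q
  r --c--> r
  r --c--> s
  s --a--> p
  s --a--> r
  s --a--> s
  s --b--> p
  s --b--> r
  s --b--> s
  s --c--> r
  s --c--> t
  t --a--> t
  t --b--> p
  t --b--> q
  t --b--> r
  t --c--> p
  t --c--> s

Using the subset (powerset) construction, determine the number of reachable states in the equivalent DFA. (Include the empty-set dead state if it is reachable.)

Start state of the DFA: {p} (ε-closure of the NFA start).
{p} --a--> {r}  [new]
{p} --b--> {p, q, r, s, t}  [new]
{p} --c--> {p, r}  [new]
{r} --a--> {p}  [seen]
{r} --b--> {q, r, t}  [new]
{r} --c--> {q, r, s, t}  [new]
{p, q, r, s, t} --a--> {p, q, r, s, t}  [seen]
{p, q, r, s, t} --b--> {p, q, r, s, t}  [seen]
{p, q, r, s, t} --c--> {p, q, r, s, t}  [seen]
{p, r} --a--> {p, r}  [seen]
{p, r} --b--> {p, q, r, s, t}  [seen]
{p, r} --c--> {p, q, r, s, t}  [seen]
{q, r, t} --a--> {p, q, t}  [new]
{q, r, t} --b--> {p, q, r, t}  [new]
{q, r, t} --c--> {p, q, r, s, t}  [seen]
{q, r, s, t} --a--> {p, q, r, s, t}  [seen]
{q, r, s, t} --b--> {p, q, r, s, t}  [seen]
{q, r, s, t} --c--> {p, q, r, s, t}  [seen]
{p, q, t} --a--> {p, q, r, t}  [seen]
{p, q, t} --b--> {p, q, r, s, t}  [seen]
{p, q, t} --c--> {p, r, s}  [new]
{p, q, r, t} --a--> {p, q, r, t}  [seen]
{p, q, r, t} --b--> {p, q, r, s, t}  [seen]
{p, q, r, t} --c--> {p, q, r, s, t}  [seen]
{p, r, s} --a--> {p, r, s}  [seen]
{p, r, s} --b--> {p, q, r, s, t}  [seen]
{p, r, s} --c--> {p, q, r, s, t}  [seen]
Reachable DFA states: {p}, {r}, {p, q, r, s, t}, {p, r}, {q, r, t}, {q, r, s, t}, {p, q, t}, {p, q, r, t}, {p, r, s}.

9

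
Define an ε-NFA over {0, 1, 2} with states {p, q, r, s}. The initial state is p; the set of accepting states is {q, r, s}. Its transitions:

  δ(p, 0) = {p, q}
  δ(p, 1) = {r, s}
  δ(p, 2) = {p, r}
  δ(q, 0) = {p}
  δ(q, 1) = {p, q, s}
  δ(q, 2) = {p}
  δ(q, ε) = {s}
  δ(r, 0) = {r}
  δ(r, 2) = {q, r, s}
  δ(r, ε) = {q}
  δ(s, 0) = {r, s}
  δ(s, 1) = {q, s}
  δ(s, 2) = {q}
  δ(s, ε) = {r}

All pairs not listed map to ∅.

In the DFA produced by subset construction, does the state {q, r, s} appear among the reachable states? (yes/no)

yes

Start state of the DFA: {p} (ε-closure of the NFA start).
{p} --0--> {p, q, r, s}  [new]
{p} --1--> {q, r, s}  [new]
{p} --2--> {p, q, r, s}  [seen]
{p, q, r, s} --0--> {p, q, r, s}  [seen]
{p, q, r, s} --1--> {p, q, r, s}  [seen]
{p, q, r, s} --2--> {p, q, r, s}  [seen]
{q, r, s} --0--> {p, q, r, s}  [seen]
{q, r, s} --1--> {p, q, r, s}  [seen]
{q, r, s} --2--> {p, q, r, s}  [seen]
Reachable DFA states: {p}, {p, q, r, s}, {q, r, s}.
{q, r, s} is among them.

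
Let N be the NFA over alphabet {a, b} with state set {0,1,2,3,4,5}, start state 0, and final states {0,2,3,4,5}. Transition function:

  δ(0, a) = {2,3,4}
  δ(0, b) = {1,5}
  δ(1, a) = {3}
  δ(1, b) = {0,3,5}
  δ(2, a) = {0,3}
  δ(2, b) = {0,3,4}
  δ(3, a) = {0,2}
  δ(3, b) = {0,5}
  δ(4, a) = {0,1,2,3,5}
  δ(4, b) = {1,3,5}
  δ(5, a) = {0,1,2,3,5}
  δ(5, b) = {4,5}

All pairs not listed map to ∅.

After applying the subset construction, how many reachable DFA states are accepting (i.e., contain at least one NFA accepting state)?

Start state of the DFA: {0}.
{0} --a--> {2,3,4}  [new]
{0} --b--> {1,5}  [new]
{2,3,4} --a--> {0,1,2,3,5}  [new]
{2,3,4} --b--> {0,1,3,4,5}  [new]
{1,5} --a--> {0,1,2,3,5}  [seen]
{1,5} --b--> {0,3,4,5}  [new]
{0,1,2,3,5} --a--> {0,1,2,3,4,5}  [new]
{0,1,2,3,5} --b--> {0,1,3,4,5}  [seen]
{0,1,3,4,5} --a--> {0,1,2,3,4,5}  [seen]
{0,1,3,4,5} --b--> {0,1,3,4,5}  [seen]
{0,3,4,5} --a--> {0,1,2,3,4,5}  [seen]
{0,3,4,5} --b--> {0,1,3,4,5}  [seen]
{0,1,2,3,4,5} --a--> {0,1,2,3,4,5}  [seen]
{0,1,2,3,4,5} --b--> {0,1,3,4,5}  [seen]
Reachable DFA states: {0}, {2,3,4}, {1,5}, {0,1,2,3,5}, {0,1,3,4,5}, {0,3,4,5}, {0,1,2,3,4,5}.
Accepting DFA states (contain an NFA accepting state): {0}, {2,3,4}, {1,5}, {0,1,2,3,5}, {0,1,3,4,5}, {0,3,4,5}, {0,1,2,3,4,5}.

7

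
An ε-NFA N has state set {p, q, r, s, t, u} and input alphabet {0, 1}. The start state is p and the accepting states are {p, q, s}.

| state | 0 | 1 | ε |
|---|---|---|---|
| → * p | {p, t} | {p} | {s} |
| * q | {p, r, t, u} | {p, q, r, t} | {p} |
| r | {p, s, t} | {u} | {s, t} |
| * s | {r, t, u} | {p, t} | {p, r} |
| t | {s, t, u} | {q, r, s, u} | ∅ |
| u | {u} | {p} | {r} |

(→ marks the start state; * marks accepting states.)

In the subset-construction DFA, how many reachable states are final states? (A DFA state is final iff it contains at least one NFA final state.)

Start state of the DFA: {p, r, s, t} (ε-closure of the NFA start).
{p, r, s, t} --0--> {p, r, s, t, u}  [new]
{p, r, s, t} --1--> {p, q, r, s, t, u}  [new]
{p, r, s, t, u} --0--> {p, r, s, t, u}  [seen]
{p, r, s, t, u} --1--> {p, q, r, s, t, u}  [seen]
{p, q, r, s, t, u} --0--> {p, r, s, t, u}  [seen]
{p, q, r, s, t, u} --1--> {p, q, r, s, t, u}  [seen]
Reachable DFA states: {p, r, s, t}, {p, r, s, t, u}, {p, q, r, s, t, u}.
Accepting DFA states (contain an NFA accepting state): {p, r, s, t}, {p, r, s, t, u}, {p, q, r, s, t, u}.

3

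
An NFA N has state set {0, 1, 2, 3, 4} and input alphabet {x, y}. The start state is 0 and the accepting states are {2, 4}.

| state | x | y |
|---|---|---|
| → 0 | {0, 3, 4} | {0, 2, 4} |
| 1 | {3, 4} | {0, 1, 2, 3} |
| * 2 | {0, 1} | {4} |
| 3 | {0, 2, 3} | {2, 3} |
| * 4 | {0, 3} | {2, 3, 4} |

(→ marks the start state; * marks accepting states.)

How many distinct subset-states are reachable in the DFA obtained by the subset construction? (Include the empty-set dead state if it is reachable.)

Start state of the DFA: {0}.
{0} --x--> {0, 3, 4}  [new]
{0} --y--> {0, 2, 4}  [new]
{0, 3, 4} --x--> {0, 2, 3, 4}  [new]
{0, 3, 4} --y--> {0, 2, 3, 4}  [seen]
{0, 2, 4} --x--> {0, 1, 3, 4}  [new]
{0, 2, 4} --y--> {0, 2, 3, 4}  [seen]
{0, 2, 3, 4} --x--> {0, 1, 2, 3, 4}  [new]
{0, 2, 3, 4} --y--> {0, 2, 3, 4}  [seen]
{0, 1, 3, 4} --x--> {0, 2, 3, 4}  [seen]
{0, 1, 3, 4} --y--> {0, 1, 2, 3, 4}  [seen]
{0, 1, 2, 3, 4} --x--> {0, 1, 2, 3, 4}  [seen]
{0, 1, 2, 3, 4} --y--> {0, 1, 2, 3, 4}  [seen]
Reachable DFA states: {0}, {0, 3, 4}, {0, 2, 4}, {0, 2, 3, 4}, {0, 1, 3, 4}, {0, 1, 2, 3, 4}.

6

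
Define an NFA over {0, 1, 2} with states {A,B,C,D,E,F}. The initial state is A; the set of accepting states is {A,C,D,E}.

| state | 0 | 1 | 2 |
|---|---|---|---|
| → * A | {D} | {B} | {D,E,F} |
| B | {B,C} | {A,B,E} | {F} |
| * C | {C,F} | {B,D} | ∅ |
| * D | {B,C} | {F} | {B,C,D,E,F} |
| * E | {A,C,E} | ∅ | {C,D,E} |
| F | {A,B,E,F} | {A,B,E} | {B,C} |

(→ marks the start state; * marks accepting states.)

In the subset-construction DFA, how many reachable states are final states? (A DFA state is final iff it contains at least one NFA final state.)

14

Start state of the DFA: {A}.
{A} --0--> {D}  [new]
{A} --1--> {B}  [new]
{A} --2--> {D,E,F}  [new]
{D} --0--> {B,C}  [new]
{D} --1--> {F}  [new]
{D} --2--> {B,C,D,E,F}  [new]
{B} --0--> {B,C}  [seen]
{B} --1--> {A,B,E}  [new]
{B} --2--> {F}  [seen]
{D,E,F} --0--> {A,B,C,E,F}  [new]
{D,E,F} --1--> {A,B,E,F}  [new]
{D,E,F} --2--> {B,C,D,E,F}  [seen]
{B,C} --0--> {B,C,F}  [new]
{B,C} --1--> {A,B,D,E}  [new]
{B,C} --2--> {F}  [seen]
{F} --0--> {A,B,E,F}  [seen]
{F} --1--> {A,B,E}  [seen]
{F} --2--> {B,C}  [seen]
{B,C,D,E,F} --0--> {A,B,C,E,F}  [seen]
{B,C,D,E,F} --1--> {A,B,D,E,F}  [new]
{B,C,D,E,F} --2--> {B,C,D,E,F}  [seen]
{A,B,E} --0--> {A,B,C,D,E}  [new]
{A,B,E} --1--> {A,B,E}  [seen]
{A,B,E} --2--> {C,D,E,F}  [new]
{A,B,C,E,F} --0--> {A,B,C,D,E,F}  [new]
{A,B,C,E,F} --1--> {A,B,D,E}  [seen]
{A,B,C,E,F} --2--> {B,C,D,E,F}  [seen]
{A,B,E,F} --0--> {A,B,C,D,E,F}  [seen]
{A,B,E,F} --1--> {A,B,E}  [seen]
{A,B,E,F} --2--> {B,C,D,E,F}  [seen]
{B,C,F} --0--> {A,B,C,E,F}  [seen]
{B,C,F} --1--> {A,B,D,E}  [seen]
{B,C,F} --2--> {B,C,F}  [seen]
{A,B,D,E} --0--> {A,B,C,D,E}  [seen]
{A,B,D,E} --1--> {A,B,E,F}  [seen]
{A,B,D,E} --2--> {B,C,D,E,F}  [seen]
{A,B,D,E,F} --0--> {A,B,C,D,E,F}  [seen]
{A,B,D,E,F} --1--> {A,B,E,F}  [seen]
{A,B,D,E,F} --2--> {B,C,D,E,F}  [seen]
{A,B,C,D,E} --0--> {A,B,C,D,E,F}  [seen]
{A,B,C,D,E} --1--> {A,B,D,E,F}  [seen]
{A,B,C,D,E} --2--> {B,C,D,E,F}  [seen]
{C,D,E,F} --0--> {A,B,C,E,F}  [seen]
{C,D,E,F} --1--> {A,B,D,E,F}  [seen]
{C,D,E,F} --2--> {B,C,D,E,F}  [seen]
{A,B,C,D,E,F} --0--> {A,B,C,D,E,F}  [seen]
{A,B,C,D,E,F} --1--> {A,B,D,E,F}  [seen]
{A,B,C,D,E,F} --2--> {B,C,D,E,F}  [seen]
Reachable DFA states: {A}, {D}, {B}, {D,E,F}, {B,C}, {F}, {B,C,D,E,F}, {A,B,E}, {A,B,C,E,F}, {A,B,E,F}, {B,C,F}, {A,B,D,E}, {A,B,D,E,F}, {A,B,C,D,E}, {C,D,E,F}, {A,B,C,D,E,F}.
Accepting DFA states (contain an NFA accepting state): {A}, {D}, {D,E,F}, {B,C}, {B,C,D,E,F}, {A,B,E}, {A,B,C,E,F}, {A,B,E,F}, {B,C,F}, {A,B,D,E}, {A,B,D,E,F}, {A,B,C,D,E}, {C,D,E,F}, {A,B,C,D,E,F}.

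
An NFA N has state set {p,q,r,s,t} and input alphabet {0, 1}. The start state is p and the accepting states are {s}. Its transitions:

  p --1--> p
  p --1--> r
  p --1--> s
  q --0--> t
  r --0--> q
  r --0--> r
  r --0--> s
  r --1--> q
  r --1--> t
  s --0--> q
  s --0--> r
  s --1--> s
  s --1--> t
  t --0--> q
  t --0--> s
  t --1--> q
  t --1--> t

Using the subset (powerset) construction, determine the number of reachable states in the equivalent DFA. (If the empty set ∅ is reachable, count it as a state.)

7

Start state of the DFA: {p}.
{p} --0--> ∅  [new]
{p} --1--> {p,r,s}  [new]
∅ --0--> ∅  [seen]
∅ --1--> ∅  [seen]
{p,r,s} --0--> {q,r,s}  [new]
{p,r,s} --1--> {p,q,r,s,t}  [new]
{q,r,s} --0--> {q,r,s,t}  [new]
{q,r,s} --1--> {q,s,t}  [new]
{p,q,r,s,t} --0--> {q,r,s,t}  [seen]
{p,q,r,s,t} --1--> {p,q,r,s,t}  [seen]
{q,r,s,t} --0--> {q,r,s,t}  [seen]
{q,r,s,t} --1--> {q,s,t}  [seen]
{q,s,t} --0--> {q,r,s,t}  [seen]
{q,s,t} --1--> {q,s,t}  [seen]
Reachable DFA states: {p}, ∅, {p,r,s}, {q,r,s}, {p,q,r,s,t}, {q,r,s,t}, {q,s,t}.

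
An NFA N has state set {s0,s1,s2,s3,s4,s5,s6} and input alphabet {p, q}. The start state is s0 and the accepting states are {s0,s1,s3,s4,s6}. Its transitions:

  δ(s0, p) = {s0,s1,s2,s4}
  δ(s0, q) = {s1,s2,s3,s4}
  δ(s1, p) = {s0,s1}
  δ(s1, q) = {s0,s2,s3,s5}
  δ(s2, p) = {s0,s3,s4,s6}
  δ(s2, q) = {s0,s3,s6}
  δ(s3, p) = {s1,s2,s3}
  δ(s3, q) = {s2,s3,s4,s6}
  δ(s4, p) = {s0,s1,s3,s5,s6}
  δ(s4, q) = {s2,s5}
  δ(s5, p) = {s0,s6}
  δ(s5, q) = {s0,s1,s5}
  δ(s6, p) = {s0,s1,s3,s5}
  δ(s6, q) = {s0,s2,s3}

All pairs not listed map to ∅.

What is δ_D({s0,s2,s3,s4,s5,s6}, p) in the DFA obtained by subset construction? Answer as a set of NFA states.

{s0,s1,s2,s3,s4,s5,s6}

δ(s0,p) = {s0,s1,s2,s4}; δ(s2,p) = {s0,s3,s4,s6}; δ(s3,p) = {s1,s2,s3}; δ(s4,p) = {s0,s1,s3,s5,s6}; δ(s5,p) = {s0,s6}; δ(s6,p) = {s0,s1,s3,s5}.
Union: {s0,s1,s2,s3,s4,s5,s6}.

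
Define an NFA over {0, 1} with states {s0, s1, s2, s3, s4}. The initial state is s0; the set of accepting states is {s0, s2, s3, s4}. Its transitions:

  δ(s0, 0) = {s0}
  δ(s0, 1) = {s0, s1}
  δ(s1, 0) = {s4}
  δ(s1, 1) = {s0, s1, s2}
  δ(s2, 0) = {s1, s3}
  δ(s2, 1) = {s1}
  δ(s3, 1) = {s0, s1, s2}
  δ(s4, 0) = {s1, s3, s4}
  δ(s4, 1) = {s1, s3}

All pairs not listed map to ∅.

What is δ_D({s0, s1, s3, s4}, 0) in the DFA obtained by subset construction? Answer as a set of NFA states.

δ(s0,0) = {s0}; δ(s1,0) = {s4}; δ(s3,0) = ∅; δ(s4,0) = {s1, s3, s4}.
Union: {s0, s1, s3, s4}.

{s0, s1, s3, s4}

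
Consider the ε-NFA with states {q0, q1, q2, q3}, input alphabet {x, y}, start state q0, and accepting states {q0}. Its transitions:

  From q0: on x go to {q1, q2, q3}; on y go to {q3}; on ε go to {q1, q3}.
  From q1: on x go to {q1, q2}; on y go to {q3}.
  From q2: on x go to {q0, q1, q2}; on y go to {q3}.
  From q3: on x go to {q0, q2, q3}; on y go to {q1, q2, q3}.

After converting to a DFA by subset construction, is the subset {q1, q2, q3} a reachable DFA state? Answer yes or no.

yes

Start state of the DFA: {q0, q1, q3} (ε-closure of the NFA start).
{q0, q1, q3} --x--> {q0, q1, q2, q3}  [new]
{q0, q1, q3} --y--> {q1, q2, q3}  [new]
{q0, q1, q2, q3} --x--> {q0, q1, q2, q3}  [seen]
{q0, q1, q2, q3} --y--> {q1, q2, q3}  [seen]
{q1, q2, q3} --x--> {q0, q1, q2, q3}  [seen]
{q1, q2, q3} --y--> {q1, q2, q3}  [seen]
Reachable DFA states: {q0, q1, q3}, {q0, q1, q2, q3}, {q1, q2, q3}.
{q1, q2, q3} is among them.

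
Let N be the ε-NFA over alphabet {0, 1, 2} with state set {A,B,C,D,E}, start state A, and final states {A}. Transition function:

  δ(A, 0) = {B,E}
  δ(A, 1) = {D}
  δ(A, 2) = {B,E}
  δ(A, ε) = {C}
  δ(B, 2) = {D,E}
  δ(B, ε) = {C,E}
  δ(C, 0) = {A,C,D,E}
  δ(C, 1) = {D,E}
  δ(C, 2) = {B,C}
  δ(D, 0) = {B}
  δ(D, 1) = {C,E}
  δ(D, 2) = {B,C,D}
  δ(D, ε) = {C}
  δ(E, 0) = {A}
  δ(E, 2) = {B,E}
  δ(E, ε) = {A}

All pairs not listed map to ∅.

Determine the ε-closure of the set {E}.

{A,C,E}

Begin with {E}.
E →ε {A}; add A.
A →ε {C}; add C.
ε-closure = {A,C,E}.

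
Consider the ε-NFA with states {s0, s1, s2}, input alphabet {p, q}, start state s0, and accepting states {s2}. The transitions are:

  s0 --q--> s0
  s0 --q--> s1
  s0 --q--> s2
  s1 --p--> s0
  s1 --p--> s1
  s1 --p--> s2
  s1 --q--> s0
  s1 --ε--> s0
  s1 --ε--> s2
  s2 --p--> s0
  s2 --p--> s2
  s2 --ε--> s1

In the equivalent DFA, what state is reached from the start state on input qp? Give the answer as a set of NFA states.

{s0, s1, s2}

Start: {s0}.
δ(s0,q) = {s0, s1, s2}.
Union: {s0, s1, s2}.
After q: {s0, s1, s2}.
δ(s0,p) = ∅; δ(s1,p) = {s0, s1, s2}; δ(s2,p) = {s0, s2}.
Union: {s0, s1, s2}.
After p: {s0, s1, s2}.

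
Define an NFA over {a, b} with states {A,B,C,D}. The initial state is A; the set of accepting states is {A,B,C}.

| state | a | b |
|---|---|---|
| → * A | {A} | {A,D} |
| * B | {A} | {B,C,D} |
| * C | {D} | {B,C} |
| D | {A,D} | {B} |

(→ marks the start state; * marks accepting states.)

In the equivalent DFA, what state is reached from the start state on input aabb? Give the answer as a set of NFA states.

{A,B,D}

Start: {A}.
δ(A,a) = {A}.
Union: {A}.
After a: {A}.
δ(A,a) = {A}.
Union: {A}.
After a: {A}.
δ(A,b) = {A,D}.
Union: {A,D}.
After b: {A,D}.
δ(A,b) = {A,D}; δ(D,b) = {B}.
Union: {A,B,D}.
After b: {A,B,D}.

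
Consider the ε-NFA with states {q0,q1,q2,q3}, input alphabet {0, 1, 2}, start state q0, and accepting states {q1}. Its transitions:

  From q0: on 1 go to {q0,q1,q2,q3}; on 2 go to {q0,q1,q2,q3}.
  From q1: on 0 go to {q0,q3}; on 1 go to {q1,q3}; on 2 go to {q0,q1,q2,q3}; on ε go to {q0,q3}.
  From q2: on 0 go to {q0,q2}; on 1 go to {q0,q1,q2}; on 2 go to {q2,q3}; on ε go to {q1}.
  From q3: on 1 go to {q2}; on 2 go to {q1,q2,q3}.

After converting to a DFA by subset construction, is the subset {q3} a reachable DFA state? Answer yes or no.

Start state of the DFA: {q0} (ε-closure of the NFA start).
{q0} --0--> ∅  [new]
{q0} --1--> {q0,q1,q2,q3}  [new]
{q0} --2--> {q0,q1,q2,q3}  [seen]
∅ --0--> ∅  [seen]
∅ --1--> ∅  [seen]
∅ --2--> ∅  [seen]
{q0,q1,q2,q3} --0--> {q0,q1,q2,q3}  [seen]
{q0,q1,q2,q3} --1--> {q0,q1,q2,q3}  [seen]
{q0,q1,q2,q3} --2--> {q0,q1,q2,q3}  [seen]
Reachable DFA states: {q0}, ∅, {q0,q1,q2,q3}.
{q3} is not among them.

no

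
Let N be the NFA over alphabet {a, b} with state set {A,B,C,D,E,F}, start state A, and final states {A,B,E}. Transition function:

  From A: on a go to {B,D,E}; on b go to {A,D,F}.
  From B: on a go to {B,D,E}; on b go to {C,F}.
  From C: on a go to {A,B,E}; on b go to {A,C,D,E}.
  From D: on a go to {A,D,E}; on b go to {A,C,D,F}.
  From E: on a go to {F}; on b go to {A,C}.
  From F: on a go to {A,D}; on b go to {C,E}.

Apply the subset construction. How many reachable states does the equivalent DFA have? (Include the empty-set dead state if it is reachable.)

7

Start state of the DFA: {A}.
{A} --a--> {B,D,E}  [new]
{A} --b--> {A,D,F}  [new]
{B,D,E} --a--> {A,B,D,E,F}  [new]
{B,D,E} --b--> {A,C,D,F}  [new]
{A,D,F} --a--> {A,B,D,E}  [new]
{A,D,F} --b--> {A,C,D,E,F}  [new]
{A,B,D,E,F} --a--> {A,B,D,E,F}  [seen]
{A,B,D,E,F} --b--> {A,C,D,E,F}  [seen]
{A,C,D,F} --a--> {A,B,D,E}  [seen]
{A,C,D,F} --b--> {A,C,D,E,F}  [seen]
{A,B,D,E} --a--> {A,B,D,E,F}  [seen]
{A,B,D,E} --b--> {A,C,D,F}  [seen]
{A,C,D,E,F} --a--> {A,B,D,E,F}  [seen]
{A,C,D,E,F} --b--> {A,C,D,E,F}  [seen]
Reachable DFA states: {A}, {B,D,E}, {A,D,F}, {A,B,D,E,F}, {A,C,D,F}, {A,B,D,E}, {A,C,D,E,F}.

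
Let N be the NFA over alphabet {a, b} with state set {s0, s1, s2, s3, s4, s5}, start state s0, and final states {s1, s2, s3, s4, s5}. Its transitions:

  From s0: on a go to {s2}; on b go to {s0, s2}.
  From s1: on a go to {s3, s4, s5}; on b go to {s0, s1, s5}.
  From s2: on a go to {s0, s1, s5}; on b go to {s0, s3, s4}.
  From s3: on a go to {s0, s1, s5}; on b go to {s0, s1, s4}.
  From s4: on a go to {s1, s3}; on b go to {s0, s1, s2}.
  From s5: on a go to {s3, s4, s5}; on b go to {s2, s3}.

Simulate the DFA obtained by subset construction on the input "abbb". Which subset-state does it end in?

Start: {s0}.
δ(s0,a) = {s2}.
Union: {s2}.
After a: {s2}.
δ(s2,b) = {s0, s3, s4}.
Union: {s0, s3, s4}.
After b: {s0, s3, s4}.
δ(s0,b) = {s0, s2}; δ(s3,b) = {s0, s1, s4}; δ(s4,b) = {s0, s1, s2}.
Union: {s0, s1, s2, s4}.
After b: {s0, s1, s2, s4}.
δ(s0,b) = {s0, s2}; δ(s1,b) = {s0, s1, s5}; δ(s2,b) = {s0, s3, s4}; δ(s4,b) = {s0, s1, s2}.
Union: {s0, s1, s2, s3, s4, s5}.
After b: {s0, s1, s2, s3, s4, s5}.

{s0, s1, s2, s3, s4, s5}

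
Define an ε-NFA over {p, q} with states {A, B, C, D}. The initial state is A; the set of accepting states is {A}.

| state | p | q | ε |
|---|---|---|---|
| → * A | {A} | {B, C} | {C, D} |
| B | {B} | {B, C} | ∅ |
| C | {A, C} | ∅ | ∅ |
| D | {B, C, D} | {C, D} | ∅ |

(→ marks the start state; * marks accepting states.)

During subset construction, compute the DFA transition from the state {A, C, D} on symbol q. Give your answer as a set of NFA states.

{B, C, D}

δ(A,q) = {B, C}; δ(C,q) = ∅; δ(D,q) = {C, D}.
Union: {B, C, D}.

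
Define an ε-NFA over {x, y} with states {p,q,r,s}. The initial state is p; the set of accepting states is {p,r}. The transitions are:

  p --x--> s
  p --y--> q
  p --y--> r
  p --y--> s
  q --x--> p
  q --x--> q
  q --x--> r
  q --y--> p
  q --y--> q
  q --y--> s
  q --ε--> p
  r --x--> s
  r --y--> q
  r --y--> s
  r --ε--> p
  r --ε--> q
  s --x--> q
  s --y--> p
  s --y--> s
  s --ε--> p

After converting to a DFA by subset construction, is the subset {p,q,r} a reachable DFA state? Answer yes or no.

Start state of the DFA: {p} (ε-closure of the NFA start).
{p} --x--> {p,s}  [new]
{p} --y--> {p,q,r,s}  [new]
{p,s} --x--> {p,q,s}  [new]
{p,s} --y--> {p,q,r,s}  [seen]
{p,q,r,s} --x--> {p,q,r,s}  [seen]
{p,q,r,s} --y--> {p,q,r,s}  [seen]
{p,q,s} --x--> {p,q,r,s}  [seen]
{p,q,s} --y--> {p,q,r,s}  [seen]
Reachable DFA states: {p}, {p,s}, {p,q,r,s}, {p,q,s}.
{p,q,r} is not among them.

no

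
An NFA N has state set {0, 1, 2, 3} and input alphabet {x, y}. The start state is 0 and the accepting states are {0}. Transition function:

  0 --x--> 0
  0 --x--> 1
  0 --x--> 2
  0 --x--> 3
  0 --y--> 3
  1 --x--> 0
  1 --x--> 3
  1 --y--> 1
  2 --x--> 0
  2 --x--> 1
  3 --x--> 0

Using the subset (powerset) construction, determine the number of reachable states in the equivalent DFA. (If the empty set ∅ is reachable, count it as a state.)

Start state of the DFA: {0}.
{0} --x--> {0, 1, 2, 3}  [new]
{0} --y--> {3}  [new]
{0, 1, 2, 3} --x--> {0, 1, 2, 3}  [seen]
{0, 1, 2, 3} --y--> {1, 3}  [new]
{3} --x--> {0}  [seen]
{3} --y--> ∅  [new]
{1, 3} --x--> {0, 3}  [new]
{1, 3} --y--> {1}  [new]
∅ --x--> ∅  [seen]
∅ --y--> ∅  [seen]
{0, 3} --x--> {0, 1, 2, 3}  [seen]
{0, 3} --y--> {3}  [seen]
{1} --x--> {0, 3}  [seen]
{1} --y--> {1}  [seen]
Reachable DFA states: {0}, {0, 1, 2, 3}, {3}, {1, 3}, ∅, {0, 3}, {1}.

7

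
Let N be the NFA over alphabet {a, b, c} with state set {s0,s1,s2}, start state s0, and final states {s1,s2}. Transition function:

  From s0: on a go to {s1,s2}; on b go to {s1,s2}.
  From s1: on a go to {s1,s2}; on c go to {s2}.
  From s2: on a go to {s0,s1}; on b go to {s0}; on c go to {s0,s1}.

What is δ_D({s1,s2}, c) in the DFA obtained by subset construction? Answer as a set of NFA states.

δ(s1,c) = {s2}; δ(s2,c) = {s0,s1}.
Union: {s0,s1,s2}.

{s0,s1,s2}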